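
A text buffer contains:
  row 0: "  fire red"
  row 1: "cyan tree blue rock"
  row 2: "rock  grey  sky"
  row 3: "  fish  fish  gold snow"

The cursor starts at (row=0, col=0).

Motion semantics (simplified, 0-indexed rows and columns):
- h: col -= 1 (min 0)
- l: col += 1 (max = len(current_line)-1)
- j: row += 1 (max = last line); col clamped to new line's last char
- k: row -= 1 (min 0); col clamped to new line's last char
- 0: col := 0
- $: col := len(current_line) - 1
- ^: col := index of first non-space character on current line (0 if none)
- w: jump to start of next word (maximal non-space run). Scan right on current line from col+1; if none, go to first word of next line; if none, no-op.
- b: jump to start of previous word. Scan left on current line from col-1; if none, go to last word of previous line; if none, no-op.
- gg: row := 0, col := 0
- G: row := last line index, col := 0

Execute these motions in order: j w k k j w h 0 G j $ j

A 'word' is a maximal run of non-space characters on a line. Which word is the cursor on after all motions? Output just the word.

Answer: snow

Derivation:
After 1 (j): row=1 col=0 char='c'
After 2 (w): row=1 col=5 char='t'
After 3 (k): row=0 col=5 char='e'
After 4 (k): row=0 col=5 char='e'
After 5 (j): row=1 col=5 char='t'
After 6 (w): row=1 col=10 char='b'
After 7 (h): row=1 col=9 char='_'
After 8 (0): row=1 col=0 char='c'
After 9 (G): row=3 col=0 char='_'
After 10 (j): row=3 col=0 char='_'
After 11 ($): row=3 col=22 char='w'
After 12 (j): row=3 col=22 char='w'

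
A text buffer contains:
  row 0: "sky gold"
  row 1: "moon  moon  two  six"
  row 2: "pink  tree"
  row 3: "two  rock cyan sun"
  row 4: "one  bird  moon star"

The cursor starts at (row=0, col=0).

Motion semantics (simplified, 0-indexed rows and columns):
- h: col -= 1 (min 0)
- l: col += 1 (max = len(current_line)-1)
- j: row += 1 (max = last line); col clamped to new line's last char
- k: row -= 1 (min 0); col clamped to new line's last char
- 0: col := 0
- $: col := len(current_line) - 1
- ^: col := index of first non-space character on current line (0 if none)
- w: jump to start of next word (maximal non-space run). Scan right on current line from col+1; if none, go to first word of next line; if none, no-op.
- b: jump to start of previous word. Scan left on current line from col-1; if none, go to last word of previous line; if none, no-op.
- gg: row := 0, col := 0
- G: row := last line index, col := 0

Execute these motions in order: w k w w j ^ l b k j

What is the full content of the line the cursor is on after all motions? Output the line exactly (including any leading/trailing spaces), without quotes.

Answer: pink  tree

Derivation:
After 1 (w): row=0 col=4 char='g'
After 2 (k): row=0 col=4 char='g'
After 3 (w): row=1 col=0 char='m'
After 4 (w): row=1 col=6 char='m'
After 5 (j): row=2 col=6 char='t'
After 6 (^): row=2 col=0 char='p'
After 7 (l): row=2 col=1 char='i'
After 8 (b): row=2 col=0 char='p'
After 9 (k): row=1 col=0 char='m'
After 10 (j): row=2 col=0 char='p'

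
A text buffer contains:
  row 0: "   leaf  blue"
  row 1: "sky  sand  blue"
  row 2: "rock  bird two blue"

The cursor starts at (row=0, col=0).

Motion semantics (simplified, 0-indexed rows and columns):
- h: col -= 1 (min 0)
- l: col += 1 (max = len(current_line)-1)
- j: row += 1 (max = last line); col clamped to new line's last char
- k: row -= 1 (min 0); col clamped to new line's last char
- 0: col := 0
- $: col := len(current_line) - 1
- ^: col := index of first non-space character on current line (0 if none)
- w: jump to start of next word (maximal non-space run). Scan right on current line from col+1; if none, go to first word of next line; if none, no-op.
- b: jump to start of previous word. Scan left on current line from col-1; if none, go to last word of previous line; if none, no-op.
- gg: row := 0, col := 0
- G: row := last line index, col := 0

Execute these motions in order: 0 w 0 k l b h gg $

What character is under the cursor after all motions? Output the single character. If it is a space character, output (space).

Answer: e

Derivation:
After 1 (0): row=0 col=0 char='_'
After 2 (w): row=0 col=3 char='l'
After 3 (0): row=0 col=0 char='_'
After 4 (k): row=0 col=0 char='_'
After 5 (l): row=0 col=1 char='_'
After 6 (b): row=0 col=1 char='_'
After 7 (h): row=0 col=0 char='_'
After 8 (gg): row=0 col=0 char='_'
After 9 ($): row=0 col=12 char='e'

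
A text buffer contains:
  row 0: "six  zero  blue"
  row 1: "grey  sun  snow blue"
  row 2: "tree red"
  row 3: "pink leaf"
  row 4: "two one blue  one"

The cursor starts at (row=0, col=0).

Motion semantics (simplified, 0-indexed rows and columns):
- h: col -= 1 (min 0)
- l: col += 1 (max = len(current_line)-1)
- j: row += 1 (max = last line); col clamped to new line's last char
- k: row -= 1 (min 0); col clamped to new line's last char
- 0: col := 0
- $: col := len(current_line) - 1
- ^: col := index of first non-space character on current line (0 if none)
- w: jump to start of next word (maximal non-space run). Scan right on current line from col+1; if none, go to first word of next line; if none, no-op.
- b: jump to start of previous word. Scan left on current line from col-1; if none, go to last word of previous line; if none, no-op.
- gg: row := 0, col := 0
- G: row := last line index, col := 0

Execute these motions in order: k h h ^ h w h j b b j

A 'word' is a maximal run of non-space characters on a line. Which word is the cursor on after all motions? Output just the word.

After 1 (k): row=0 col=0 char='s'
After 2 (h): row=0 col=0 char='s'
After 3 (h): row=0 col=0 char='s'
After 4 (^): row=0 col=0 char='s'
After 5 (h): row=0 col=0 char='s'
After 6 (w): row=0 col=5 char='z'
After 7 (h): row=0 col=4 char='_'
After 8 (j): row=1 col=4 char='_'
After 9 (b): row=1 col=0 char='g'
After 10 (b): row=0 col=11 char='b'
After 11 (j): row=1 col=11 char='s'

Answer: snow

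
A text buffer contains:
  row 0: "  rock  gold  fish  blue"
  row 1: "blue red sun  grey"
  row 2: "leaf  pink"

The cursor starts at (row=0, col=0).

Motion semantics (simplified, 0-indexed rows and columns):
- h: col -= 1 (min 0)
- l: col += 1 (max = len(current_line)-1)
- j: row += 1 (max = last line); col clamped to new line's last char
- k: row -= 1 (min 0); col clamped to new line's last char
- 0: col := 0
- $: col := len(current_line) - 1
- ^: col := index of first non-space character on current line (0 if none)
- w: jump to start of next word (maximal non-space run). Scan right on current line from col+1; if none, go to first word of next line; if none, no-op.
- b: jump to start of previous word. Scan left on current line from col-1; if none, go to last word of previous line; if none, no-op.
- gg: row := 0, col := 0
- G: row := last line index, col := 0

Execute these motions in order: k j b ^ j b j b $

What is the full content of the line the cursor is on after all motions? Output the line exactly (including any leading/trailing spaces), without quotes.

Answer: blue red sun  grey

Derivation:
After 1 (k): row=0 col=0 char='_'
After 2 (j): row=1 col=0 char='b'
After 3 (b): row=0 col=20 char='b'
After 4 (^): row=0 col=2 char='r'
After 5 (j): row=1 col=2 char='u'
After 6 (b): row=1 col=0 char='b'
After 7 (j): row=2 col=0 char='l'
After 8 (b): row=1 col=14 char='g'
After 9 ($): row=1 col=17 char='y'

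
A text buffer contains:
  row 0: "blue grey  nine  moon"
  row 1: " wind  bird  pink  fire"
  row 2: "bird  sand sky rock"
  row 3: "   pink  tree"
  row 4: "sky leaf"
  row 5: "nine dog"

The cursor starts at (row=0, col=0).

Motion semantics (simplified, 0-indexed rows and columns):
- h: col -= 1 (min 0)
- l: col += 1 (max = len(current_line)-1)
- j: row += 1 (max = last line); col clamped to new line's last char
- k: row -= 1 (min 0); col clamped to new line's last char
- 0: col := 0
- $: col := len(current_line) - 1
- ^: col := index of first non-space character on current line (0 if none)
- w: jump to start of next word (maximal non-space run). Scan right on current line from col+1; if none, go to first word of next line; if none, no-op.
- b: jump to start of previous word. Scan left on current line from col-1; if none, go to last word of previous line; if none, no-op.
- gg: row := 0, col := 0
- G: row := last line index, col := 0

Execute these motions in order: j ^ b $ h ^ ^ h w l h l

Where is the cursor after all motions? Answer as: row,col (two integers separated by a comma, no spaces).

Answer: 0,6

Derivation:
After 1 (j): row=1 col=0 char='_'
After 2 (^): row=1 col=1 char='w'
After 3 (b): row=0 col=17 char='m'
After 4 ($): row=0 col=20 char='n'
After 5 (h): row=0 col=19 char='o'
After 6 (^): row=0 col=0 char='b'
After 7 (^): row=0 col=0 char='b'
After 8 (h): row=0 col=0 char='b'
After 9 (w): row=0 col=5 char='g'
After 10 (l): row=0 col=6 char='r'
After 11 (h): row=0 col=5 char='g'
After 12 (l): row=0 col=6 char='r'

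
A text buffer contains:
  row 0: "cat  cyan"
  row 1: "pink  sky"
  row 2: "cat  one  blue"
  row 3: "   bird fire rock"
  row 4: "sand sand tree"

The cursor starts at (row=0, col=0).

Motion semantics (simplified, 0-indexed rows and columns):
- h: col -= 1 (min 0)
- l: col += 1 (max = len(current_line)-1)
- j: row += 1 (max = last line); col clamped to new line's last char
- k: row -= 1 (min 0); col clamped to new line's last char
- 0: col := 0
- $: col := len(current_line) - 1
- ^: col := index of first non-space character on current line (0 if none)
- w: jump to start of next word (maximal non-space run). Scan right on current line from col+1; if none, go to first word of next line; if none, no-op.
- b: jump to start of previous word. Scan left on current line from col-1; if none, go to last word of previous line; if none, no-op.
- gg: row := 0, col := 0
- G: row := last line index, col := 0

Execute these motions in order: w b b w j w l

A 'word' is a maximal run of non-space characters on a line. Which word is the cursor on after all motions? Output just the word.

Answer: sky

Derivation:
After 1 (w): row=0 col=5 char='c'
After 2 (b): row=0 col=0 char='c'
After 3 (b): row=0 col=0 char='c'
After 4 (w): row=0 col=5 char='c'
After 5 (j): row=1 col=5 char='_'
After 6 (w): row=1 col=6 char='s'
After 7 (l): row=1 col=7 char='k'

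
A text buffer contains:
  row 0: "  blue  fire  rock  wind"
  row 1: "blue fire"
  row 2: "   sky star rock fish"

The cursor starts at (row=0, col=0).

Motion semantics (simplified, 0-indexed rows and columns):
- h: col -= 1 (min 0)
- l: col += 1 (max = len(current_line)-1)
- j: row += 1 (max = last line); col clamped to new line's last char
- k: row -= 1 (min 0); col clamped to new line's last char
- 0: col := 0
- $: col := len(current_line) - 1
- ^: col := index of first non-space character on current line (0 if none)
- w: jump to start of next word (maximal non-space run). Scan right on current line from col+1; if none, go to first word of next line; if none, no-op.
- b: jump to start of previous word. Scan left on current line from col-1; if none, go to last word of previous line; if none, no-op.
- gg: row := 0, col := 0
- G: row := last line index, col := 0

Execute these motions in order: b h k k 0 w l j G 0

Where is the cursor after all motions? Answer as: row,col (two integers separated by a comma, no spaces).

Answer: 2,0

Derivation:
After 1 (b): row=0 col=0 char='_'
After 2 (h): row=0 col=0 char='_'
After 3 (k): row=0 col=0 char='_'
After 4 (k): row=0 col=0 char='_'
After 5 (0): row=0 col=0 char='_'
After 6 (w): row=0 col=2 char='b'
After 7 (l): row=0 col=3 char='l'
After 8 (j): row=1 col=3 char='e'
After 9 (G): row=2 col=0 char='_'
After 10 (0): row=2 col=0 char='_'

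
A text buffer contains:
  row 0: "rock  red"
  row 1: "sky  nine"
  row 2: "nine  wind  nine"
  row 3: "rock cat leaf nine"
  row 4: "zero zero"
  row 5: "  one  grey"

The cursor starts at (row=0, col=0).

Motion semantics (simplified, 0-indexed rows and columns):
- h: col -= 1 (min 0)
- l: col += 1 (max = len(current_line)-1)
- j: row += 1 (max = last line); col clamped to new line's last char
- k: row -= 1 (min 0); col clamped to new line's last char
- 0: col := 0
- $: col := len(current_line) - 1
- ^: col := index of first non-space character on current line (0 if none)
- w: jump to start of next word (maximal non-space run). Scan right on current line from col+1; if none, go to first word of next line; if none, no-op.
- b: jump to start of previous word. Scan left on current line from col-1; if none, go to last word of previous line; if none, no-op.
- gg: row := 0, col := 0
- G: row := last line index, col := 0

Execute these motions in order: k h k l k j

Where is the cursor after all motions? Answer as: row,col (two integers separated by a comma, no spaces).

After 1 (k): row=0 col=0 char='r'
After 2 (h): row=0 col=0 char='r'
After 3 (k): row=0 col=0 char='r'
After 4 (l): row=0 col=1 char='o'
After 5 (k): row=0 col=1 char='o'
After 6 (j): row=1 col=1 char='k'

Answer: 1,1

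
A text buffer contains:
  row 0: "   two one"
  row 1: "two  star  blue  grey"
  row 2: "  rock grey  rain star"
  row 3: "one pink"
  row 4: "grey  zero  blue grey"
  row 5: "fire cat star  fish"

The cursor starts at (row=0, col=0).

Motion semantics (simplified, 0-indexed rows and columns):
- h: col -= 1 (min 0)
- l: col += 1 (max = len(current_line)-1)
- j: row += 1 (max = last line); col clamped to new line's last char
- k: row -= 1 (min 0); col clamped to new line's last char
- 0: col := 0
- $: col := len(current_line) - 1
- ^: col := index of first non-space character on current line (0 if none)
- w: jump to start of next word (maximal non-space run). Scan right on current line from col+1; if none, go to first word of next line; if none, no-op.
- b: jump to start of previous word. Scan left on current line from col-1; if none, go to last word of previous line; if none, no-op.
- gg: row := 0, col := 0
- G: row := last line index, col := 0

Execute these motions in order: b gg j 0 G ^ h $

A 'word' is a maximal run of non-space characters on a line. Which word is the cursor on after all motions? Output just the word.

Answer: fish

Derivation:
After 1 (b): row=0 col=0 char='_'
After 2 (gg): row=0 col=0 char='_'
After 3 (j): row=1 col=0 char='t'
After 4 (0): row=1 col=0 char='t'
After 5 (G): row=5 col=0 char='f'
After 6 (^): row=5 col=0 char='f'
After 7 (h): row=5 col=0 char='f'
After 8 ($): row=5 col=18 char='h'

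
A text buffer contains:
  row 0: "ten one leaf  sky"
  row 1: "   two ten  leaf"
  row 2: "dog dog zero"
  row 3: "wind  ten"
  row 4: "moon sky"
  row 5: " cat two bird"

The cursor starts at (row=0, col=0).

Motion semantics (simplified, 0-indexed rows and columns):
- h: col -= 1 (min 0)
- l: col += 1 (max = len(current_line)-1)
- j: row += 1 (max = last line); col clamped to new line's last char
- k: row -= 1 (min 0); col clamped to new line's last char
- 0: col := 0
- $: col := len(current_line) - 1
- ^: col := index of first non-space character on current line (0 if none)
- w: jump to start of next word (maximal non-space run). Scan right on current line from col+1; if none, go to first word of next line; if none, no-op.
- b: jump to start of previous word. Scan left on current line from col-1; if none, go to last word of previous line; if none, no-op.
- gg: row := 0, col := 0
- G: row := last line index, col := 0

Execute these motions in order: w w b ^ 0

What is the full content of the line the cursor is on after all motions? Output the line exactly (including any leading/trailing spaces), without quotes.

Answer: ten one leaf  sky

Derivation:
After 1 (w): row=0 col=4 char='o'
After 2 (w): row=0 col=8 char='l'
After 3 (b): row=0 col=4 char='o'
After 4 (^): row=0 col=0 char='t'
After 5 (0): row=0 col=0 char='t'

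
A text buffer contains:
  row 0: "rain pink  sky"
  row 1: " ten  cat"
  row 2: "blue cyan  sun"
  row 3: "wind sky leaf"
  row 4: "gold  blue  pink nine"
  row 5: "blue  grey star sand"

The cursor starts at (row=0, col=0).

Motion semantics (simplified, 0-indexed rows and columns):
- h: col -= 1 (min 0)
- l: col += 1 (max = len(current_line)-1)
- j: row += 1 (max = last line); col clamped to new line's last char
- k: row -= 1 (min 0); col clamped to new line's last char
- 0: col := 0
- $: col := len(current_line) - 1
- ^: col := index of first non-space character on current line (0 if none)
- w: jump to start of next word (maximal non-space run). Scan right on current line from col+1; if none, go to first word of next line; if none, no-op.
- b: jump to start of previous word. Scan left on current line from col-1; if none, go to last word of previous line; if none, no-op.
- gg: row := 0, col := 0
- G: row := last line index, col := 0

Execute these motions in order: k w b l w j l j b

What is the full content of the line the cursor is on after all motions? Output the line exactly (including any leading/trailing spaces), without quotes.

Answer: blue cyan  sun

Derivation:
After 1 (k): row=0 col=0 char='r'
After 2 (w): row=0 col=5 char='p'
After 3 (b): row=0 col=0 char='r'
After 4 (l): row=0 col=1 char='a'
After 5 (w): row=0 col=5 char='p'
After 6 (j): row=1 col=5 char='_'
After 7 (l): row=1 col=6 char='c'
After 8 (j): row=2 col=6 char='y'
After 9 (b): row=2 col=5 char='c'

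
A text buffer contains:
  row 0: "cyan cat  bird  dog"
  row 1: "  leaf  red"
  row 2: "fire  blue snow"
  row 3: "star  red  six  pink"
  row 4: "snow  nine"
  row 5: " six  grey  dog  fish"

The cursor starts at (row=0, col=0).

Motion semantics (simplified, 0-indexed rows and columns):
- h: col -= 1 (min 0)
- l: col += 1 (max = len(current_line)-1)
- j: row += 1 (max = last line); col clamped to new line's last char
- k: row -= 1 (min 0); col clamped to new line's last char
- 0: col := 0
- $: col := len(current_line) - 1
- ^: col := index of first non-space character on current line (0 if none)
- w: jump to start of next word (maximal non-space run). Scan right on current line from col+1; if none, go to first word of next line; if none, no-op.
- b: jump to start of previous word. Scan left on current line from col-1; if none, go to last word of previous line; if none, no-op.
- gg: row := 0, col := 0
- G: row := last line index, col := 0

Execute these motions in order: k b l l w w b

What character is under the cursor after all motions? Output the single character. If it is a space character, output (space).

Answer: c

Derivation:
After 1 (k): row=0 col=0 char='c'
After 2 (b): row=0 col=0 char='c'
After 3 (l): row=0 col=1 char='y'
After 4 (l): row=0 col=2 char='a'
After 5 (w): row=0 col=5 char='c'
After 6 (w): row=0 col=10 char='b'
After 7 (b): row=0 col=5 char='c'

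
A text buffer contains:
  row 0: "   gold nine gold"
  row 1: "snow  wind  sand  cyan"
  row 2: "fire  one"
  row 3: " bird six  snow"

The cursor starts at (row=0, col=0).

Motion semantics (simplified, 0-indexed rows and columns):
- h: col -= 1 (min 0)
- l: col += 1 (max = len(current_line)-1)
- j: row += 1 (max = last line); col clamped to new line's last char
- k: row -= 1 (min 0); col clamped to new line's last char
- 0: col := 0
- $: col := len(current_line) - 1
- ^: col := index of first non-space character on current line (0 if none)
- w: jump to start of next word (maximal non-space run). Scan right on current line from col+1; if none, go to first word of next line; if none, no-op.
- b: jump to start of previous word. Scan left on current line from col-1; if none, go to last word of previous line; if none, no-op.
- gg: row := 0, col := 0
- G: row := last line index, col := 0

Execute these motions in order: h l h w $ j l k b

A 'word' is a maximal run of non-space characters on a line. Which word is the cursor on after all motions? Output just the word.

Answer: gold

Derivation:
After 1 (h): row=0 col=0 char='_'
After 2 (l): row=0 col=1 char='_'
After 3 (h): row=0 col=0 char='_'
After 4 (w): row=0 col=3 char='g'
After 5 ($): row=0 col=16 char='d'
After 6 (j): row=1 col=16 char='_'
After 7 (l): row=1 col=17 char='_'
After 8 (k): row=0 col=16 char='d'
After 9 (b): row=0 col=13 char='g'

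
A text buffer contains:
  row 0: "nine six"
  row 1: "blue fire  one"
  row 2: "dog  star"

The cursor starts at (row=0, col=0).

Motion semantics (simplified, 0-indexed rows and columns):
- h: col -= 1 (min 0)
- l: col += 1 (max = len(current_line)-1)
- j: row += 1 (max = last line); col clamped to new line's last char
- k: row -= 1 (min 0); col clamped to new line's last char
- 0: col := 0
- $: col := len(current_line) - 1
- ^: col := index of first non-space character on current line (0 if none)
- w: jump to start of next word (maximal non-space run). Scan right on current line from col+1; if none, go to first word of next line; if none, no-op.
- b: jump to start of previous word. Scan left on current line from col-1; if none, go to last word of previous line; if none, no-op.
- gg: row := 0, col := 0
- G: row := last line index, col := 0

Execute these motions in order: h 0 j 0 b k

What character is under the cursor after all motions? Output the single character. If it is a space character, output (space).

Answer: s

Derivation:
After 1 (h): row=0 col=0 char='n'
After 2 (0): row=0 col=0 char='n'
After 3 (j): row=1 col=0 char='b'
After 4 (0): row=1 col=0 char='b'
After 5 (b): row=0 col=5 char='s'
After 6 (k): row=0 col=5 char='s'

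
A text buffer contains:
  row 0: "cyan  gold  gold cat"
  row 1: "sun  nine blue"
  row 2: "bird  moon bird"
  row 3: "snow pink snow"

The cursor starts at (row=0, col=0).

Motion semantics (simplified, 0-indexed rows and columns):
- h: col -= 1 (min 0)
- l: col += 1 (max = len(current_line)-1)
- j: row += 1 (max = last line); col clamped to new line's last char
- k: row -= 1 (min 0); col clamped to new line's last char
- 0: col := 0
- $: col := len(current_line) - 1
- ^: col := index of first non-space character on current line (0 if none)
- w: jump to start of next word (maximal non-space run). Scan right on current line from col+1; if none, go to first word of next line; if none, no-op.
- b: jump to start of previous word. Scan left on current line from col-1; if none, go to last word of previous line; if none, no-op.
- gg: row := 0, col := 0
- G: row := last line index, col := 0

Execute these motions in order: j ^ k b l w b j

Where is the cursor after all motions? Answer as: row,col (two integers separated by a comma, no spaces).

Answer: 1,0

Derivation:
After 1 (j): row=1 col=0 char='s'
After 2 (^): row=1 col=0 char='s'
After 3 (k): row=0 col=0 char='c'
After 4 (b): row=0 col=0 char='c'
After 5 (l): row=0 col=1 char='y'
After 6 (w): row=0 col=6 char='g'
After 7 (b): row=0 col=0 char='c'
After 8 (j): row=1 col=0 char='s'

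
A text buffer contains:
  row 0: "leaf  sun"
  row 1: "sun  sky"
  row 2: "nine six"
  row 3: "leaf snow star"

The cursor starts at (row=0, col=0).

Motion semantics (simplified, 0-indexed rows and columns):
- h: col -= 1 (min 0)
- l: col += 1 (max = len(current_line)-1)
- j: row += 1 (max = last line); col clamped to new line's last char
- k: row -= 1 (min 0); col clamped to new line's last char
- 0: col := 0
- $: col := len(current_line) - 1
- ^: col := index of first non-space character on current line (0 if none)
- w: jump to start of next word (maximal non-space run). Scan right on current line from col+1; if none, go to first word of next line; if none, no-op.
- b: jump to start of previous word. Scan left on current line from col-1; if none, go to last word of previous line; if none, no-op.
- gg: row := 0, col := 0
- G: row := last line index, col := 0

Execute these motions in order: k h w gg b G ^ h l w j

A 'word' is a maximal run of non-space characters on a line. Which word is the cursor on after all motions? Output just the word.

After 1 (k): row=0 col=0 char='l'
After 2 (h): row=0 col=0 char='l'
After 3 (w): row=0 col=6 char='s'
After 4 (gg): row=0 col=0 char='l'
After 5 (b): row=0 col=0 char='l'
After 6 (G): row=3 col=0 char='l'
After 7 (^): row=3 col=0 char='l'
After 8 (h): row=3 col=0 char='l'
After 9 (l): row=3 col=1 char='e'
After 10 (w): row=3 col=5 char='s'
After 11 (j): row=3 col=5 char='s'

Answer: snow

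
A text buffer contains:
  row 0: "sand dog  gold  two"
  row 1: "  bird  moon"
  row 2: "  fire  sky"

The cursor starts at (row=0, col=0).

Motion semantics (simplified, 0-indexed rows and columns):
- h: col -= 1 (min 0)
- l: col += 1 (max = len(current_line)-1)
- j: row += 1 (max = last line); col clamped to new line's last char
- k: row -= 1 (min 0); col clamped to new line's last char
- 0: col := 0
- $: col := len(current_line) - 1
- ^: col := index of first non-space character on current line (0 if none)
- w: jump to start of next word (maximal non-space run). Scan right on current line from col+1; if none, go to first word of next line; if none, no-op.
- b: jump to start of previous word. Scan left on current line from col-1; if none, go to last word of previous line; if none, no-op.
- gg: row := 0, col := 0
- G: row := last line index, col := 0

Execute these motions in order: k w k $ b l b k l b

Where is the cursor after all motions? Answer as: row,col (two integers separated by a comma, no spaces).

After 1 (k): row=0 col=0 char='s'
After 2 (w): row=0 col=5 char='d'
After 3 (k): row=0 col=5 char='d'
After 4 ($): row=0 col=18 char='o'
After 5 (b): row=0 col=16 char='t'
After 6 (l): row=0 col=17 char='w'
After 7 (b): row=0 col=16 char='t'
After 8 (k): row=0 col=16 char='t'
After 9 (l): row=0 col=17 char='w'
After 10 (b): row=0 col=16 char='t'

Answer: 0,16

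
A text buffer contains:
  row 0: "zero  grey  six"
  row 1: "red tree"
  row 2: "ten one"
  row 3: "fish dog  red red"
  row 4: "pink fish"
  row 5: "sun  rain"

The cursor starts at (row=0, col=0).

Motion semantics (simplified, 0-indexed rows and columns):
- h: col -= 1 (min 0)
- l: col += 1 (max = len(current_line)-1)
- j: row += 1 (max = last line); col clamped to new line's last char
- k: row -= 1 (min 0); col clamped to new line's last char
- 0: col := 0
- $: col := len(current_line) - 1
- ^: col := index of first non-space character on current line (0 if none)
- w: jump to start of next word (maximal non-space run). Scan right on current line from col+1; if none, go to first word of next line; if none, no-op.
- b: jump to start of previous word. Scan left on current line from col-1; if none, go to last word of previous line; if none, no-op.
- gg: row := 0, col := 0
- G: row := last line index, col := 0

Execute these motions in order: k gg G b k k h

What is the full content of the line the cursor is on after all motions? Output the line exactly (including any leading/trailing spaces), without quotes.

After 1 (k): row=0 col=0 char='z'
After 2 (gg): row=0 col=0 char='z'
After 3 (G): row=5 col=0 char='s'
After 4 (b): row=4 col=5 char='f'
After 5 (k): row=3 col=5 char='d'
After 6 (k): row=2 col=5 char='n'
After 7 (h): row=2 col=4 char='o'

Answer: ten one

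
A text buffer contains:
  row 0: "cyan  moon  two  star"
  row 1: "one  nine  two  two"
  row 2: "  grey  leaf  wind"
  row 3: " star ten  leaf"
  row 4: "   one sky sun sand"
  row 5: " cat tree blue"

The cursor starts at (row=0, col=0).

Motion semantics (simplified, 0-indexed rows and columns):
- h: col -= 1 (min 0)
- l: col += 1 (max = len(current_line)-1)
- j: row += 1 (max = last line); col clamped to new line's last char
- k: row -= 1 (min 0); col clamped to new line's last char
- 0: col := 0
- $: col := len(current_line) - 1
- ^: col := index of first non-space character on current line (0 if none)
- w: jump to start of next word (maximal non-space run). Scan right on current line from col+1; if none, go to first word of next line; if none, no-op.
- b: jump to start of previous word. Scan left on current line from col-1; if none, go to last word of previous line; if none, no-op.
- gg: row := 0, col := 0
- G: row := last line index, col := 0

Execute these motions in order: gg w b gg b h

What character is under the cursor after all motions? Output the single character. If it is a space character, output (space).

After 1 (gg): row=0 col=0 char='c'
After 2 (w): row=0 col=6 char='m'
After 3 (b): row=0 col=0 char='c'
After 4 (gg): row=0 col=0 char='c'
After 5 (b): row=0 col=0 char='c'
After 6 (h): row=0 col=0 char='c'

Answer: c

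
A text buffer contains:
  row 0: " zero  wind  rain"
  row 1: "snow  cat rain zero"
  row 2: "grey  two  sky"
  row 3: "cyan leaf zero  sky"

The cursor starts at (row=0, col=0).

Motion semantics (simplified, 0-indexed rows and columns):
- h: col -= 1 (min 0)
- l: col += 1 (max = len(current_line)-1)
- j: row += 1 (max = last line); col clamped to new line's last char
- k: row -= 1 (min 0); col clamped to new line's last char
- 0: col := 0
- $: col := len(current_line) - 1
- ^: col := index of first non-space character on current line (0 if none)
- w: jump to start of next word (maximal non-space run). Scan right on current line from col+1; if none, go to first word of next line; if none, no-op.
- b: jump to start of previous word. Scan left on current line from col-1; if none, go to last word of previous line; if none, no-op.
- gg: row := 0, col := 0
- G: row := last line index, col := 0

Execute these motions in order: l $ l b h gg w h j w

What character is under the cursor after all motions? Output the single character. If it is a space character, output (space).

Answer: c

Derivation:
After 1 (l): row=0 col=1 char='z'
After 2 ($): row=0 col=16 char='n'
After 3 (l): row=0 col=16 char='n'
After 4 (b): row=0 col=13 char='r'
After 5 (h): row=0 col=12 char='_'
After 6 (gg): row=0 col=0 char='_'
After 7 (w): row=0 col=1 char='z'
After 8 (h): row=0 col=0 char='_'
After 9 (j): row=1 col=0 char='s'
After 10 (w): row=1 col=6 char='c'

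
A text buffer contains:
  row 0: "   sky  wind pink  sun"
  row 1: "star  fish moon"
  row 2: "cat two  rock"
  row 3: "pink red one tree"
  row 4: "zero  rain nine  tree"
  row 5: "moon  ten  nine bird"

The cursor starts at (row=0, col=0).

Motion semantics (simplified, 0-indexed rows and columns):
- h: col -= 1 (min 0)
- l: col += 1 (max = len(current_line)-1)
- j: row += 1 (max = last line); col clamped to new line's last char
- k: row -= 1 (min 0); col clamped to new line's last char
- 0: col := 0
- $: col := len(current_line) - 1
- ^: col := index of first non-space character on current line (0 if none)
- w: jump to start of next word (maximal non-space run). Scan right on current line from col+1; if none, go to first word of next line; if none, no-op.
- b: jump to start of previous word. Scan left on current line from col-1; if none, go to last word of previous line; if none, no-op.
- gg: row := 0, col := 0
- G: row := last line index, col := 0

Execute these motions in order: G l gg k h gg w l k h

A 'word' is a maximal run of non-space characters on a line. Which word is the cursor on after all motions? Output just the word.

After 1 (G): row=5 col=0 char='m'
After 2 (l): row=5 col=1 char='o'
After 3 (gg): row=0 col=0 char='_'
After 4 (k): row=0 col=0 char='_'
After 5 (h): row=0 col=0 char='_'
After 6 (gg): row=0 col=0 char='_'
After 7 (w): row=0 col=3 char='s'
After 8 (l): row=0 col=4 char='k'
After 9 (k): row=0 col=4 char='k'
After 10 (h): row=0 col=3 char='s'

Answer: sky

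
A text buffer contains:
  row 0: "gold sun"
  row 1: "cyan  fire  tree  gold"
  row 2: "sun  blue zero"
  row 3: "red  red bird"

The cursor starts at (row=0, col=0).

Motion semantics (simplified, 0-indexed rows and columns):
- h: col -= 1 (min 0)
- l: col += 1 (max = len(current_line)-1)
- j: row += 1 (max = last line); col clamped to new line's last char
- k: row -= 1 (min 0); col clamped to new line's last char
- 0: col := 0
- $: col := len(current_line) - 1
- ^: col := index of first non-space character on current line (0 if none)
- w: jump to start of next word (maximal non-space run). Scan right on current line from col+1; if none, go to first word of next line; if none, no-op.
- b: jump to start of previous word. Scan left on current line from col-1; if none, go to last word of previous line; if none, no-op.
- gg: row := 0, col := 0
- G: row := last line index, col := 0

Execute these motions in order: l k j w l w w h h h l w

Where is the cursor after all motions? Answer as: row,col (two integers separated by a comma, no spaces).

After 1 (l): row=0 col=1 char='o'
After 2 (k): row=0 col=1 char='o'
After 3 (j): row=1 col=1 char='y'
After 4 (w): row=1 col=6 char='f'
After 5 (l): row=1 col=7 char='i'
After 6 (w): row=1 col=12 char='t'
After 7 (w): row=1 col=18 char='g'
After 8 (h): row=1 col=17 char='_'
After 9 (h): row=1 col=16 char='_'
After 10 (h): row=1 col=15 char='e'
After 11 (l): row=1 col=16 char='_'
After 12 (w): row=1 col=18 char='g'

Answer: 1,18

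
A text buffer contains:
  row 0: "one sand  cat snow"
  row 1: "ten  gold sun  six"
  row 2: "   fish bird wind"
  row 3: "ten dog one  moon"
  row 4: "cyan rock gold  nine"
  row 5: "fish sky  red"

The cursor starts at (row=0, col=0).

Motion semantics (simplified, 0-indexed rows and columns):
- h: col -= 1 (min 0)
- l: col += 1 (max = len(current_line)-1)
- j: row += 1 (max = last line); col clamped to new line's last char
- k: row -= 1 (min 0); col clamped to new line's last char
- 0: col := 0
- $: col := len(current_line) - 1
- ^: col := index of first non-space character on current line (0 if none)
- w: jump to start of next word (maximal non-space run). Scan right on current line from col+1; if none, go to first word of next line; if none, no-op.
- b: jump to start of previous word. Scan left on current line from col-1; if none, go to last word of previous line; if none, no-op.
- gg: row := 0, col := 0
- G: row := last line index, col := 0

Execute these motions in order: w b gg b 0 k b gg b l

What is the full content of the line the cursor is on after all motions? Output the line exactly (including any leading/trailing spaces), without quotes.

After 1 (w): row=0 col=4 char='s'
After 2 (b): row=0 col=0 char='o'
After 3 (gg): row=0 col=0 char='o'
After 4 (b): row=0 col=0 char='o'
After 5 (0): row=0 col=0 char='o'
After 6 (k): row=0 col=0 char='o'
After 7 (b): row=0 col=0 char='o'
After 8 (gg): row=0 col=0 char='o'
After 9 (b): row=0 col=0 char='o'
After 10 (l): row=0 col=1 char='n'

Answer: one sand  cat snow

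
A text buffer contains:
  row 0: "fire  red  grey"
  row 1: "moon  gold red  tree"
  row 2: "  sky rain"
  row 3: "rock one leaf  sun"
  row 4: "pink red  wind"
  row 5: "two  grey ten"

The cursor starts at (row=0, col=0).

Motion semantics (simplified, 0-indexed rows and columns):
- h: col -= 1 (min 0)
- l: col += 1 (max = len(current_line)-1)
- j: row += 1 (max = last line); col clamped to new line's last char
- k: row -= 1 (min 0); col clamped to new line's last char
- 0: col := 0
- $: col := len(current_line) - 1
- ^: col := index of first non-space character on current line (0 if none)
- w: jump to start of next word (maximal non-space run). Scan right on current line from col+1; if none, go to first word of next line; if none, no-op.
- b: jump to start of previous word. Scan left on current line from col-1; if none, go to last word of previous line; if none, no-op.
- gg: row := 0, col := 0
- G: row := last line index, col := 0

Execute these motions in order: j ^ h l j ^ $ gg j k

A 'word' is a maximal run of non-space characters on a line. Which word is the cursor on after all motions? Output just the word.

Answer: fire

Derivation:
After 1 (j): row=1 col=0 char='m'
After 2 (^): row=1 col=0 char='m'
After 3 (h): row=1 col=0 char='m'
After 4 (l): row=1 col=1 char='o'
After 5 (j): row=2 col=1 char='_'
After 6 (^): row=2 col=2 char='s'
After 7 ($): row=2 col=9 char='n'
After 8 (gg): row=0 col=0 char='f'
After 9 (j): row=1 col=0 char='m'
After 10 (k): row=0 col=0 char='f'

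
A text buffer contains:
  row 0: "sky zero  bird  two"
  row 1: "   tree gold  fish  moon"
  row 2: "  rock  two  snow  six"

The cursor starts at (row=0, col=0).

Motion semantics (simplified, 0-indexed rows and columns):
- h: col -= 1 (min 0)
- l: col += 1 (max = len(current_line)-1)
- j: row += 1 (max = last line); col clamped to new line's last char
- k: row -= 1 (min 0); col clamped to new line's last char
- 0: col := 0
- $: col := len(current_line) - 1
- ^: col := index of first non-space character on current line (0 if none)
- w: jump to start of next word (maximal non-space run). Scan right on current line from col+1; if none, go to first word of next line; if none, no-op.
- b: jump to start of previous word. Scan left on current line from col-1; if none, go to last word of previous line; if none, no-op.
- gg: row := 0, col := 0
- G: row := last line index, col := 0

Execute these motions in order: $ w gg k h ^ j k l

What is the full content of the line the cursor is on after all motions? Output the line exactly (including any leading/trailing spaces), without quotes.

After 1 ($): row=0 col=18 char='o'
After 2 (w): row=1 col=3 char='t'
After 3 (gg): row=0 col=0 char='s'
After 4 (k): row=0 col=0 char='s'
After 5 (h): row=0 col=0 char='s'
After 6 (^): row=0 col=0 char='s'
After 7 (j): row=1 col=0 char='_'
After 8 (k): row=0 col=0 char='s'
After 9 (l): row=0 col=1 char='k'

Answer: sky zero  bird  two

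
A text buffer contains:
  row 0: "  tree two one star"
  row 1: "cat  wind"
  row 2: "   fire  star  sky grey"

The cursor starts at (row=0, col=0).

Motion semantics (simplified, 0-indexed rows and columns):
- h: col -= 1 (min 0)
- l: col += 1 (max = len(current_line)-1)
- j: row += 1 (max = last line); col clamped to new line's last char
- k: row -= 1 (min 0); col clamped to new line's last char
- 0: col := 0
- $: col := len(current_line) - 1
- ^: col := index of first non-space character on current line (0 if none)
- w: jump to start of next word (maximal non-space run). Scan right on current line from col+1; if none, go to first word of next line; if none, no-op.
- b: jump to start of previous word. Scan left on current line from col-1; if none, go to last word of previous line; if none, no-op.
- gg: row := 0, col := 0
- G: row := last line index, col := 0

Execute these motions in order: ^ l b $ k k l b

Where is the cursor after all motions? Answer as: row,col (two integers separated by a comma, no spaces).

Answer: 0,15

Derivation:
After 1 (^): row=0 col=2 char='t'
After 2 (l): row=0 col=3 char='r'
After 3 (b): row=0 col=2 char='t'
After 4 ($): row=0 col=18 char='r'
After 5 (k): row=0 col=18 char='r'
After 6 (k): row=0 col=18 char='r'
After 7 (l): row=0 col=18 char='r'
After 8 (b): row=0 col=15 char='s'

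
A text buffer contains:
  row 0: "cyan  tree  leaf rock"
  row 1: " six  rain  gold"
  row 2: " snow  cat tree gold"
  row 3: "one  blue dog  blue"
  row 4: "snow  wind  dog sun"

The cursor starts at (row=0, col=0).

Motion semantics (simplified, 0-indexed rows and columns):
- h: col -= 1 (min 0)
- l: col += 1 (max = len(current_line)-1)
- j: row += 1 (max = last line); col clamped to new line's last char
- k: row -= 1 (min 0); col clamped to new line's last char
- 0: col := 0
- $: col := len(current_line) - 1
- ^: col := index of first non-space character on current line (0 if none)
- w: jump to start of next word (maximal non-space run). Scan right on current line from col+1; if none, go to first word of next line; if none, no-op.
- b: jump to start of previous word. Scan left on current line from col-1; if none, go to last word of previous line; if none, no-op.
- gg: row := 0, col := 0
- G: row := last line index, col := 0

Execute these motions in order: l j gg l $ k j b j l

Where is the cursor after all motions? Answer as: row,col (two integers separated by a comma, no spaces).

After 1 (l): row=0 col=1 char='y'
After 2 (j): row=1 col=1 char='s'
After 3 (gg): row=0 col=0 char='c'
After 4 (l): row=0 col=1 char='y'
After 5 ($): row=0 col=20 char='k'
After 6 (k): row=0 col=20 char='k'
After 7 (j): row=1 col=15 char='d'
After 8 (b): row=1 col=12 char='g'
After 9 (j): row=2 col=12 char='r'
After 10 (l): row=2 col=13 char='e'

Answer: 2,13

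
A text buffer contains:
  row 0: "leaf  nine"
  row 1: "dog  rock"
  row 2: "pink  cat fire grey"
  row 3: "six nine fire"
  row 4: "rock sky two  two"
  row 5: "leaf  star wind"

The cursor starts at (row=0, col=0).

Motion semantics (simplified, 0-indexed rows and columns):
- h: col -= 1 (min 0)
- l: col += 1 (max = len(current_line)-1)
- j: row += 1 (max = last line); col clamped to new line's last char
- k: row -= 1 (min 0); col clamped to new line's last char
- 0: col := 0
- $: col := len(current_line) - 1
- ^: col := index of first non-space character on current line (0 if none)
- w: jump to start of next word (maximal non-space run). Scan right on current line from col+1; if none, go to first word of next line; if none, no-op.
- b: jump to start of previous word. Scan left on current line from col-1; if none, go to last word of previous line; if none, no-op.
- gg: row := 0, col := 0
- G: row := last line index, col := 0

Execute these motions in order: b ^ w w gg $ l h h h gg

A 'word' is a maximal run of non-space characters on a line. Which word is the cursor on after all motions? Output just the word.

Answer: leaf

Derivation:
After 1 (b): row=0 col=0 char='l'
After 2 (^): row=0 col=0 char='l'
After 3 (w): row=0 col=6 char='n'
After 4 (w): row=1 col=0 char='d'
After 5 (gg): row=0 col=0 char='l'
After 6 ($): row=0 col=9 char='e'
After 7 (l): row=0 col=9 char='e'
After 8 (h): row=0 col=8 char='n'
After 9 (h): row=0 col=7 char='i'
After 10 (h): row=0 col=6 char='n'
After 11 (gg): row=0 col=0 char='l'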